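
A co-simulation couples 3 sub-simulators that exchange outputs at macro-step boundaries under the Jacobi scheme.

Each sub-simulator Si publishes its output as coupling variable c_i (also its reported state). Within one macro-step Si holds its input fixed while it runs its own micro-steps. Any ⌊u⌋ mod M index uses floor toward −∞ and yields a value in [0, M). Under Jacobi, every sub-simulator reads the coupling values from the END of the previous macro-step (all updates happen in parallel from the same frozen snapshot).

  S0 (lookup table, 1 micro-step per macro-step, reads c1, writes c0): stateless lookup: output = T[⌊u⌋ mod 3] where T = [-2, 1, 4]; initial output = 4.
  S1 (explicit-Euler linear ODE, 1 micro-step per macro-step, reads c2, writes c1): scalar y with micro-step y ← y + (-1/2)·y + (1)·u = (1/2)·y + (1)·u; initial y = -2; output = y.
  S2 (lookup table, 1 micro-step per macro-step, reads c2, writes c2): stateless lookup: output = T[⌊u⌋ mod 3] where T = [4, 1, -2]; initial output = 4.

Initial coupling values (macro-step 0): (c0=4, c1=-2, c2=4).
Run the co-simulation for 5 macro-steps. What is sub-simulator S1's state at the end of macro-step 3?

macro 1: S0 reads c1=-2 → after 1×micro: 1; S1 reads c2=4 → after 1×micro: 3; S2 reads c2=4 → after 1×micro: 1 ⇒ (c0=1, c1=3, c2=1)
macro 2: S0 reads c1=3 → after 1×micro: -2; S1 reads c2=1 → after 1×micro: 5/2; S2 reads c2=1 → after 1×micro: 1 ⇒ (c0=-2, c1=5/2, c2=1)
macro 3: S0 reads c1=5/2 → after 1×micro: 4; S1 reads c2=1 → after 1×micro: 9/4; S2 reads c2=1 → after 1×micro: 1 ⇒ (c0=4, c1=9/4, c2=1)
macro 4: S0 reads c1=9/4 → after 1×micro: 4; S1 reads c2=1 → after 1×micro: 17/8; S2 reads c2=1 → after 1×micro: 1 ⇒ (c0=4, c1=17/8, c2=1)
macro 5: S0 reads c1=17/8 → after 1×micro: 4; S1 reads c2=1 → after 1×micro: 33/16; S2 reads c2=1 → after 1×micro: 1 ⇒ (c0=4, c1=33/16, c2=1)

S1 state at macro-step 3 = 9/4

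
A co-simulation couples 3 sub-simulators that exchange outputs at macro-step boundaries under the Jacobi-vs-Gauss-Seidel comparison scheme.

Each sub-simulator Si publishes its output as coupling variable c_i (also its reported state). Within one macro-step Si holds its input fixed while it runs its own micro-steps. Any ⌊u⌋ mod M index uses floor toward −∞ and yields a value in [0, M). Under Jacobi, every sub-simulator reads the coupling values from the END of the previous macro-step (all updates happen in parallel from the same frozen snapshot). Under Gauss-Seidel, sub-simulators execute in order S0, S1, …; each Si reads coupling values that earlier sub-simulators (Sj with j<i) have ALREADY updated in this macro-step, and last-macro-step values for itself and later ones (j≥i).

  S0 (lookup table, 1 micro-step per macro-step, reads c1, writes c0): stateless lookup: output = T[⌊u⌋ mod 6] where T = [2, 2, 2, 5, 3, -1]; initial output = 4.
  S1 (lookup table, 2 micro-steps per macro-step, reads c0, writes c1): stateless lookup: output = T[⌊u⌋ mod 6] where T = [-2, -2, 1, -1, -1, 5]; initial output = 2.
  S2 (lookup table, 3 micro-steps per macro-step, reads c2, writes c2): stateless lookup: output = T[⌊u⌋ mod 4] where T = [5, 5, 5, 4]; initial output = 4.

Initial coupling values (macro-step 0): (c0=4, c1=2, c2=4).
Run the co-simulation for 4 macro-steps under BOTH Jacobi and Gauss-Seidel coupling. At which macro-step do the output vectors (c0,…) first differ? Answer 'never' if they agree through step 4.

[Jacobi] macro 1: S0 reads c1=2 → after 1×micro: 2; S1 reads c0=4 → after 2×micro: -1; S2 reads c2=4 → after 3×micro: 5 ⇒ (c0=2, c1=-1, c2=5)
[Jacobi] macro 2: S0 reads c1=-1 → after 1×micro: -1; S1 reads c0=2 → after 2×micro: 1; S2 reads c2=5 → after 3×micro: 5 ⇒ (c0=-1, c1=1, c2=5)
[Jacobi] macro 3: S0 reads c1=1 → after 1×micro: 2; S1 reads c0=-1 → after 2×micro: 5; S2 reads c2=5 → after 3×micro: 5 ⇒ (c0=2, c1=5, c2=5)
[Jacobi] macro 4: S0 reads c1=5 → after 1×micro: -1; S1 reads c0=2 → after 2×micro: 1; S2 reads c2=5 → after 3×micro: 5 ⇒ (c0=-1, c1=1, c2=5)
[Gauss-Seidel] macro 1: S0 reads c1=2 → after 1×micro: 2; S1 reads c0=2 → after 2×micro: 1; S2 reads c2=4 → after 3×micro: 5 ⇒ (c0=2, c1=1, c2=5)
[Gauss-Seidel] macro 2: S0 reads c1=1 → after 1×micro: 2; S1 reads c0=2 → after 2×micro: 1; S2 reads c2=5 → after 3×micro: 5 ⇒ (c0=2, c1=1, c2=5)
[Gauss-Seidel] macro 3: S0 reads c1=1 → after 1×micro: 2; S1 reads c0=2 → after 2×micro: 1; S2 reads c2=5 → after 3×micro: 5 ⇒ (c0=2, c1=1, c2=5)
[Gauss-Seidel] macro 4: S0 reads c1=1 → after 1×micro: 2; S1 reads c0=2 → after 2×micro: 1; S2 reads c2=5 → after 3×micro: 5 ⇒ (c0=2, c1=1, c2=5)

first divergence at macro-step: 1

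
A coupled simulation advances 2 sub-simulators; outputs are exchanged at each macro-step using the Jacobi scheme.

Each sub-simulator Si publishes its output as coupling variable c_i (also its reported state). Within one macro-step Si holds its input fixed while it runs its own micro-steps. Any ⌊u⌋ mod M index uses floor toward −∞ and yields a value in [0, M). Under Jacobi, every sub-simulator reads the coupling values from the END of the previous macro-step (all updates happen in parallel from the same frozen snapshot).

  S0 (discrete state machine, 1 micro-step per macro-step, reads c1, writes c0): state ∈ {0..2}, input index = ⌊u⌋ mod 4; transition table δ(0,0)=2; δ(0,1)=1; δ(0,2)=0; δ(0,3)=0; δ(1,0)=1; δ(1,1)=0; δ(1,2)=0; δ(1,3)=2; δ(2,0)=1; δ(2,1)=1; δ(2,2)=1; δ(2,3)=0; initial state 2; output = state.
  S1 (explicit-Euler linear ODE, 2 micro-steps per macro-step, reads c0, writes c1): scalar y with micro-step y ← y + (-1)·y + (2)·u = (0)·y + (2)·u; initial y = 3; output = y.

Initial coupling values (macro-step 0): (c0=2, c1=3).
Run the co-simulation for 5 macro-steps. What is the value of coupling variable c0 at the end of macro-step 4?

macro 1: S0 reads c1=3 → after 1×micro: 0; S1 reads c0=2 → after 2×micro: 4 ⇒ (c0=0, c1=4)
macro 2: S0 reads c1=4 → after 1×micro: 2; S1 reads c0=0 → after 2×micro: 0 ⇒ (c0=2, c1=0)
macro 3: S0 reads c1=0 → after 1×micro: 1; S1 reads c0=2 → after 2×micro: 4 ⇒ (c0=1, c1=4)
macro 4: S0 reads c1=4 → after 1×micro: 1; S1 reads c0=1 → after 2×micro: 2 ⇒ (c0=1, c1=2)
macro 5: S0 reads c1=2 → after 1×micro: 0; S1 reads c0=1 → after 2×micro: 2 ⇒ (c0=0, c1=2)

c0 at macro-step 4 = 1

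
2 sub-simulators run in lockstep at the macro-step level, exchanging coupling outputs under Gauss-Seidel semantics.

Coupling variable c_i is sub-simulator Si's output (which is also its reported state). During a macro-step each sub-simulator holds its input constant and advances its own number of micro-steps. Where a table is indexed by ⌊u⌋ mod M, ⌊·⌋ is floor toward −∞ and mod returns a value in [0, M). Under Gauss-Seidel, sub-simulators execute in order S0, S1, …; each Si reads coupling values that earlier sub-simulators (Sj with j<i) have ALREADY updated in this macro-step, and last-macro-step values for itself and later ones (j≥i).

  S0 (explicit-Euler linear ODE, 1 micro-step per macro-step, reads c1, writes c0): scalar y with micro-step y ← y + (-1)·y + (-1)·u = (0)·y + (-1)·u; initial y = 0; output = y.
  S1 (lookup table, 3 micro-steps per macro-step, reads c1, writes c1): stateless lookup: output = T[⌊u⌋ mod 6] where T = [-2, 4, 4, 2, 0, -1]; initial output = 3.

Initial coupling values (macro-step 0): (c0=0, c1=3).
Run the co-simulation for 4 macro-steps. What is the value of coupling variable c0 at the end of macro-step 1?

macro 1: S0 reads c1=3 → after 1×micro: -3; S1 reads c1=3 → after 3×micro: 2 ⇒ (c0=-3, c1=2)
macro 2: S0 reads c1=2 → after 1×micro: -2; S1 reads c1=2 → after 3×micro: 4 ⇒ (c0=-2, c1=4)
macro 3: S0 reads c1=4 → after 1×micro: -4; S1 reads c1=4 → after 3×micro: 0 ⇒ (c0=-4, c1=0)
macro 4: S0 reads c1=0 → after 1×micro: 0; S1 reads c1=0 → after 3×micro: -2 ⇒ (c0=0, c1=-2)

c0 at macro-step 1 = -3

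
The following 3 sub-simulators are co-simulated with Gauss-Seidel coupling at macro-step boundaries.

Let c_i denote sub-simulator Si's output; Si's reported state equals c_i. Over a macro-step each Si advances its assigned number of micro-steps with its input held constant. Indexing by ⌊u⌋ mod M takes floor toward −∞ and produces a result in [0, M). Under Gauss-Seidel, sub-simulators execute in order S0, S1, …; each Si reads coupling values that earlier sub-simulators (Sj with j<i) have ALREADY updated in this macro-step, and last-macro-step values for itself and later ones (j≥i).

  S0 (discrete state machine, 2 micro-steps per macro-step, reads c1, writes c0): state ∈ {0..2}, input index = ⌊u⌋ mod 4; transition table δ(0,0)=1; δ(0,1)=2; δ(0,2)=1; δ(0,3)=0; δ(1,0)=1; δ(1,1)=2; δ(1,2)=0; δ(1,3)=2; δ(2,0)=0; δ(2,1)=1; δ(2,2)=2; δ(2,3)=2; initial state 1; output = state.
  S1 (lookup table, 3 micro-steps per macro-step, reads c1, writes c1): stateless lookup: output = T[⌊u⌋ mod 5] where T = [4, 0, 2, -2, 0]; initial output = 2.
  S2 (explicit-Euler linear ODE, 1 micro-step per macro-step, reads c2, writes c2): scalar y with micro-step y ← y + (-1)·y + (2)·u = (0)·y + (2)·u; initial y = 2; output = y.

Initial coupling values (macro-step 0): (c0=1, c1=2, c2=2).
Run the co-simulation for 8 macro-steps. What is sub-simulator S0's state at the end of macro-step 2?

S0 state at macro-step 2 = 1

macro 1: S0 reads c1=2 → after 2×micro: 1; S1 reads c1=2 → after 3×micro: 2; S2 reads c2=2 → after 1×micro: 4 ⇒ (c0=1, c1=2, c2=4)
macro 2: S0 reads c1=2 → after 2×micro: 1; S1 reads c1=2 → after 3×micro: 2; S2 reads c2=4 → after 1×micro: 8 ⇒ (c0=1, c1=2, c2=8)
macro 3: S0 reads c1=2 → after 2×micro: 1; S1 reads c1=2 → after 3×micro: 2; S2 reads c2=8 → after 1×micro: 16 ⇒ (c0=1, c1=2, c2=16)
macro 4: S0 reads c1=2 → after 2×micro: 1; S1 reads c1=2 → after 3×micro: 2; S2 reads c2=16 → after 1×micro: 32 ⇒ (c0=1, c1=2, c2=32)
macro 5: S0 reads c1=2 → after 2×micro: 1; S1 reads c1=2 → after 3×micro: 2; S2 reads c2=32 → after 1×micro: 64 ⇒ (c0=1, c1=2, c2=64)
macro 6: S0 reads c1=2 → after 2×micro: 1; S1 reads c1=2 → after 3×micro: 2; S2 reads c2=64 → after 1×micro: 128 ⇒ (c0=1, c1=2, c2=128)
macro 7: S0 reads c1=2 → after 2×micro: 1; S1 reads c1=2 → after 3×micro: 2; S2 reads c2=128 → after 1×micro: 256 ⇒ (c0=1, c1=2, c2=256)
macro 8: S0 reads c1=2 → after 2×micro: 1; S1 reads c1=2 → after 3×micro: 2; S2 reads c2=256 → after 1×micro: 512 ⇒ (c0=1, c1=2, c2=512)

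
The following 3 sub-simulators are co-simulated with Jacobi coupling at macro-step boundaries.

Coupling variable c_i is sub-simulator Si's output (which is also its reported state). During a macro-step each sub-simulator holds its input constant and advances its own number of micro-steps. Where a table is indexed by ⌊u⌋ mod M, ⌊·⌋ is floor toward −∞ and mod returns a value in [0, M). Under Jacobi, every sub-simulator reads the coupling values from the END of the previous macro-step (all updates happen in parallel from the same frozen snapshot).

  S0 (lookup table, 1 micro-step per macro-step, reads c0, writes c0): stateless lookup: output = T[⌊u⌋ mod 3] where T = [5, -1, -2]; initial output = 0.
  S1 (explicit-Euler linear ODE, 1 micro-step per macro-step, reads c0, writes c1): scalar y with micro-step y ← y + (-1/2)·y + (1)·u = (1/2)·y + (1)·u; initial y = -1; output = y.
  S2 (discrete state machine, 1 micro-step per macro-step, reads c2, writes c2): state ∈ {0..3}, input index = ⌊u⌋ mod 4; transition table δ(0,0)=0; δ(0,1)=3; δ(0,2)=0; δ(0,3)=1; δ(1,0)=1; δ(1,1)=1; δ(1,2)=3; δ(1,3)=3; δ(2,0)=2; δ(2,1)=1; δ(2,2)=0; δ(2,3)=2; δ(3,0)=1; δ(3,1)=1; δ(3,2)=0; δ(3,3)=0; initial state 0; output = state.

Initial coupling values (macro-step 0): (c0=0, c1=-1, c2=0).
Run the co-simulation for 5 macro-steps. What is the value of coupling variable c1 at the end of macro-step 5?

c1 at macro-step 5 = -77/32

macro 1: S0 reads c0=0 → after 1×micro: 5; S1 reads c0=0 → after 1×micro: -1/2; S2 reads c2=0 → after 1×micro: 0 ⇒ (c0=5, c1=-1/2, c2=0)
macro 2: S0 reads c0=5 → after 1×micro: -2; S1 reads c0=5 → after 1×micro: 19/4; S2 reads c2=0 → after 1×micro: 0 ⇒ (c0=-2, c1=19/4, c2=0)
macro 3: S0 reads c0=-2 → after 1×micro: -1; S1 reads c0=-2 → after 1×micro: 3/8; S2 reads c2=0 → after 1×micro: 0 ⇒ (c0=-1, c1=3/8, c2=0)
macro 4: S0 reads c0=-1 → after 1×micro: -2; S1 reads c0=-1 → after 1×micro: -13/16; S2 reads c2=0 → after 1×micro: 0 ⇒ (c0=-2, c1=-13/16, c2=0)
macro 5: S0 reads c0=-2 → after 1×micro: -1; S1 reads c0=-2 → after 1×micro: -77/32; S2 reads c2=0 → after 1×micro: 0 ⇒ (c0=-1, c1=-77/32, c2=0)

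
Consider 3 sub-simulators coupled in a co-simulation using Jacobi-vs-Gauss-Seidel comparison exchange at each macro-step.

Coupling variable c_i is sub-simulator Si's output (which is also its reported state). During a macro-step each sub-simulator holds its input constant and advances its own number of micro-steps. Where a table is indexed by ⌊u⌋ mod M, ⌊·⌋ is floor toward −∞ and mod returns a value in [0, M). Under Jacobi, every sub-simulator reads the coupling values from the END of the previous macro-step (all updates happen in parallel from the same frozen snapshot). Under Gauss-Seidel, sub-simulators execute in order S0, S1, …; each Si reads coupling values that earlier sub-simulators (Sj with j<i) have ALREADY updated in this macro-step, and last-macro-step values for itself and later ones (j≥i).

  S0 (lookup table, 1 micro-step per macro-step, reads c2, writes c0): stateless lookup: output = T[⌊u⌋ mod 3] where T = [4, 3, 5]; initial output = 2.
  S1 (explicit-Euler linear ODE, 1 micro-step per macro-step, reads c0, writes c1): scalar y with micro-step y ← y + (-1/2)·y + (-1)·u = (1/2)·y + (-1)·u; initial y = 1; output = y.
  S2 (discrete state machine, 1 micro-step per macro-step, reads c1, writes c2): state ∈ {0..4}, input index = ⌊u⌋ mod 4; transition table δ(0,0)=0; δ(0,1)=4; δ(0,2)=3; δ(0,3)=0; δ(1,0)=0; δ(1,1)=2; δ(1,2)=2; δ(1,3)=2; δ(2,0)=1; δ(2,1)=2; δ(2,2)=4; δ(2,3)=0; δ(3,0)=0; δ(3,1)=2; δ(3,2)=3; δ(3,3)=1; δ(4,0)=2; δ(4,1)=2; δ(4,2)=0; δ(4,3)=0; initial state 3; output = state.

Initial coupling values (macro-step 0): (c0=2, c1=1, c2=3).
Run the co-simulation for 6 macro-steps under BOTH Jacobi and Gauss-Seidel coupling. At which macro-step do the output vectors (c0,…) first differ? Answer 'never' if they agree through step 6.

[Jacobi] macro 1: S0 reads c2=3 → after 1×micro: 4; S1 reads c0=2 → after 1×micro: -3/2; S2 reads c1=1 → after 1×micro: 2 ⇒ (c0=4, c1=-3/2, c2=2)
[Jacobi] macro 2: S0 reads c2=2 → after 1×micro: 5; S1 reads c0=4 → after 1×micro: -19/4; S2 reads c1=-3/2 → after 1×micro: 4 ⇒ (c0=5, c1=-19/4, c2=4)
[Jacobi] macro 3: S0 reads c2=4 → after 1×micro: 3; S1 reads c0=5 → after 1×micro: -59/8; S2 reads c1=-19/4 → after 1×micro: 0 ⇒ (c0=3, c1=-59/8, c2=0)
[Jacobi] macro 4: S0 reads c2=0 → after 1×micro: 4; S1 reads c0=3 → after 1×micro: -107/16; S2 reads c1=-59/8 → after 1×micro: 0 ⇒ (c0=4, c1=-107/16, c2=0)
[Jacobi] macro 5: S0 reads c2=0 → after 1×micro: 4; S1 reads c0=4 → after 1×micro: -235/32; S2 reads c1=-107/16 → after 1×micro: 4 ⇒ (c0=4, c1=-235/32, c2=4)
[Jacobi] macro 6: S0 reads c2=4 → after 1×micro: 3; S1 reads c0=4 → after 1×micro: -491/64; S2 reads c1=-235/32 → after 1×micro: 2 ⇒ (c0=3, c1=-491/64, c2=2)
[Gauss-Seidel] macro 1: S0 reads c2=3 → after 1×micro: 4; S1 reads c0=4 → after 1×micro: -7/2; S2 reads c1=-7/2 → after 1×micro: 0 ⇒ (c0=4, c1=-7/2, c2=0)
[Gauss-Seidel] macro 2: S0 reads c2=0 → after 1×micro: 4; S1 reads c0=4 → after 1×micro: -23/4; S2 reads c1=-23/4 → after 1×micro: 3 ⇒ (c0=4, c1=-23/4, c2=3)
[Gauss-Seidel] macro 3: S0 reads c2=3 → after 1×micro: 4; S1 reads c0=4 → after 1×micro: -55/8; S2 reads c1=-55/8 → after 1×micro: 2 ⇒ (c0=4, c1=-55/8, c2=2)
[Gauss-Seidel] macro 4: S0 reads c2=2 → after 1×micro: 5; S1 reads c0=5 → after 1×micro: -135/16; S2 reads c1=-135/16 → after 1×micro: 0 ⇒ (c0=5, c1=-135/16, c2=0)
[Gauss-Seidel] macro 5: S0 reads c2=0 → after 1×micro: 4; S1 reads c0=4 → after 1×micro: -263/32; S2 reads c1=-263/32 → after 1×micro: 0 ⇒ (c0=4, c1=-263/32, c2=0)
[Gauss-Seidel] macro 6: S0 reads c2=0 → after 1×micro: 4; S1 reads c0=4 → after 1×micro: -519/64; S2 reads c1=-519/64 → after 1×micro: 0 ⇒ (c0=4, c1=-519/64, c2=0)

first divergence at macro-step: 1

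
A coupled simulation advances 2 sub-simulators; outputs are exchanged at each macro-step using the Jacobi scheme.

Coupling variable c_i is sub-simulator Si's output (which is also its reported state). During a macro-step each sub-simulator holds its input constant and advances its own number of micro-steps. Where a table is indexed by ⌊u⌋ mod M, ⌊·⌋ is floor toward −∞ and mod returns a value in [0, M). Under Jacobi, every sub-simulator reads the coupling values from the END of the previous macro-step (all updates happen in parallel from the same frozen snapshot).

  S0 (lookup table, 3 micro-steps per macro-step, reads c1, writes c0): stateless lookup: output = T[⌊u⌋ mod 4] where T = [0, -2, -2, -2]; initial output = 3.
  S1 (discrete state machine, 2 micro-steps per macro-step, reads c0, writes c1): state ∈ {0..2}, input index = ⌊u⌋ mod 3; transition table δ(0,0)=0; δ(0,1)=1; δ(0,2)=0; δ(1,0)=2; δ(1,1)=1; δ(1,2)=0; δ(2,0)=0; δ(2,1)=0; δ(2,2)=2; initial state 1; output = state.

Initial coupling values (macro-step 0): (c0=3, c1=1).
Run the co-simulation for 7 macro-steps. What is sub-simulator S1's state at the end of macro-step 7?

S1 state at macro-step 7 = 0

macro 1: S0 reads c1=1 → after 3×micro: -2; S1 reads c0=3 → after 2×micro: 0 ⇒ (c0=-2, c1=0)
macro 2: S0 reads c1=0 → after 3×micro: 0; S1 reads c0=-2 → after 2×micro: 1 ⇒ (c0=0, c1=1)
macro 3: S0 reads c1=1 → after 3×micro: -2; S1 reads c0=0 → after 2×micro: 0 ⇒ (c0=-2, c1=0)
macro 4: S0 reads c1=0 → after 3×micro: 0; S1 reads c0=-2 → after 2×micro: 1 ⇒ (c0=0, c1=1)
macro 5: S0 reads c1=1 → after 3×micro: -2; S1 reads c0=0 → after 2×micro: 0 ⇒ (c0=-2, c1=0)
macro 6: S0 reads c1=0 → after 3×micro: 0; S1 reads c0=-2 → after 2×micro: 1 ⇒ (c0=0, c1=1)
macro 7: S0 reads c1=1 → after 3×micro: -2; S1 reads c0=0 → after 2×micro: 0 ⇒ (c0=-2, c1=0)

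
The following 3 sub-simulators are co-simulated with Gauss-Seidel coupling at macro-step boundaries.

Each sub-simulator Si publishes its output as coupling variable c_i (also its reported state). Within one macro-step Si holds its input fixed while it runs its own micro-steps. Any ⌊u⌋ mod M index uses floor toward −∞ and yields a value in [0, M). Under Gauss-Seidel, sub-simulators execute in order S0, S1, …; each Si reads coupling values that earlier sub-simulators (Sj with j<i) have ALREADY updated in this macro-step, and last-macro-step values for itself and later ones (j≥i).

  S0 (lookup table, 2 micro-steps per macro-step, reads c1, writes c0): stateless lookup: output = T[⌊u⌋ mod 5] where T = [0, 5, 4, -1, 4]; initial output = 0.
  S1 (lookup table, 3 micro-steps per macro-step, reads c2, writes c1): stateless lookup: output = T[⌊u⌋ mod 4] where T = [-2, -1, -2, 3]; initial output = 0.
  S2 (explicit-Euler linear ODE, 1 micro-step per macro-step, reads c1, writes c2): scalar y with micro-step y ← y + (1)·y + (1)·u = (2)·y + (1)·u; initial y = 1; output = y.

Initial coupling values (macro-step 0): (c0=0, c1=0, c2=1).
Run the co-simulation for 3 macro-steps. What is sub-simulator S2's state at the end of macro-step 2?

S2 state at macro-step 2 = 1

macro 1: S0 reads c1=0 → after 2×micro: 0; S1 reads c2=1 → after 3×micro: -1; S2 reads c1=-1 → after 1×micro: 1 ⇒ (c0=0, c1=-1, c2=1)
macro 2: S0 reads c1=-1 → after 2×micro: 4; S1 reads c2=1 → after 3×micro: -1; S2 reads c1=-1 → after 1×micro: 1 ⇒ (c0=4, c1=-1, c2=1)
macro 3: S0 reads c1=-1 → after 2×micro: 4; S1 reads c2=1 → after 3×micro: -1; S2 reads c1=-1 → after 1×micro: 1 ⇒ (c0=4, c1=-1, c2=1)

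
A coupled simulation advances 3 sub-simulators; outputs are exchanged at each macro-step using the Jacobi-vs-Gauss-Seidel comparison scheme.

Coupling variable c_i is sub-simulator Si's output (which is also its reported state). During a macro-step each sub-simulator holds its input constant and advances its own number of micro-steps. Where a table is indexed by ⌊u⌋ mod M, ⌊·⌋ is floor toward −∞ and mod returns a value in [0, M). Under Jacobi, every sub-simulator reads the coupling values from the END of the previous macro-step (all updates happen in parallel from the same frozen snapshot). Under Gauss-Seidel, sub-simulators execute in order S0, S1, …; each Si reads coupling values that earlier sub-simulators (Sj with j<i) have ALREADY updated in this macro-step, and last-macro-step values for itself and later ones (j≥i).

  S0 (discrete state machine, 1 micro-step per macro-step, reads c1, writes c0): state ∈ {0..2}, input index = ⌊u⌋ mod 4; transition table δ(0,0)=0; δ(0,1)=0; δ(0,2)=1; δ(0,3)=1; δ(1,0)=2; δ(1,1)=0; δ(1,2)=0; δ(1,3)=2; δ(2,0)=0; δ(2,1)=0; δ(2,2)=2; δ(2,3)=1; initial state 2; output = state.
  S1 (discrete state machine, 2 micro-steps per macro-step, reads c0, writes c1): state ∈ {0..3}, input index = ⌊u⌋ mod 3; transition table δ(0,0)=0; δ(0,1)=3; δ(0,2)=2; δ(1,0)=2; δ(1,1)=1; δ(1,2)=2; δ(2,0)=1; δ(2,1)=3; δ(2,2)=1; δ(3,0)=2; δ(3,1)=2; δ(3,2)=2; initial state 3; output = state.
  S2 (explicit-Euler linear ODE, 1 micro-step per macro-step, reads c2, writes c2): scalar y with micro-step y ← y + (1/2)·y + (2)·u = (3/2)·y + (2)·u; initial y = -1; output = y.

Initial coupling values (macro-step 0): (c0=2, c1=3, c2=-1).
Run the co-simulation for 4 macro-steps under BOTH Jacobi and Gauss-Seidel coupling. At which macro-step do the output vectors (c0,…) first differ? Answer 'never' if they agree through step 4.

[Jacobi] macro 1: S0 reads c1=3 → after 1×micro: 1; S1 reads c0=2 → after 2×micro: 1; S2 reads c2=-1 → after 1×micro: -7/2 ⇒ (c0=1, c1=1, c2=-7/2)
[Jacobi] macro 2: S0 reads c1=1 → after 1×micro: 0; S1 reads c0=1 → after 2×micro: 1; S2 reads c2=-7/2 → after 1×micro: -49/4 ⇒ (c0=0, c1=1, c2=-49/4)
[Jacobi] macro 3: S0 reads c1=1 → after 1×micro: 0; S1 reads c0=0 → after 2×micro: 1; S2 reads c2=-49/4 → after 1×micro: -343/8 ⇒ (c0=0, c1=1, c2=-343/8)
[Jacobi] macro 4: S0 reads c1=1 → after 1×micro: 0; S1 reads c0=0 → after 2×micro: 1; S2 reads c2=-343/8 → after 1×micro: -2401/16 ⇒ (c0=0, c1=1, c2=-2401/16)
[Gauss-Seidel] macro 1: S0 reads c1=3 → after 1×micro: 1; S1 reads c0=1 → after 2×micro: 3; S2 reads c2=-1 → after 1×micro: -7/2 ⇒ (c0=1, c1=3, c2=-7/2)
[Gauss-Seidel] macro 2: S0 reads c1=3 → after 1×micro: 2; S1 reads c0=2 → after 2×micro: 1; S2 reads c2=-7/2 → after 1×micro: -49/4 ⇒ (c0=2, c1=1, c2=-49/4)
[Gauss-Seidel] macro 3: S0 reads c1=1 → after 1×micro: 0; S1 reads c0=0 → after 2×micro: 1; S2 reads c2=-49/4 → after 1×micro: -343/8 ⇒ (c0=0, c1=1, c2=-343/8)
[Gauss-Seidel] macro 4: S0 reads c1=1 → after 1×micro: 0; S1 reads c0=0 → after 2×micro: 1; S2 reads c2=-343/8 → after 1×micro: -2401/16 ⇒ (c0=0, c1=1, c2=-2401/16)

first divergence at macro-step: 1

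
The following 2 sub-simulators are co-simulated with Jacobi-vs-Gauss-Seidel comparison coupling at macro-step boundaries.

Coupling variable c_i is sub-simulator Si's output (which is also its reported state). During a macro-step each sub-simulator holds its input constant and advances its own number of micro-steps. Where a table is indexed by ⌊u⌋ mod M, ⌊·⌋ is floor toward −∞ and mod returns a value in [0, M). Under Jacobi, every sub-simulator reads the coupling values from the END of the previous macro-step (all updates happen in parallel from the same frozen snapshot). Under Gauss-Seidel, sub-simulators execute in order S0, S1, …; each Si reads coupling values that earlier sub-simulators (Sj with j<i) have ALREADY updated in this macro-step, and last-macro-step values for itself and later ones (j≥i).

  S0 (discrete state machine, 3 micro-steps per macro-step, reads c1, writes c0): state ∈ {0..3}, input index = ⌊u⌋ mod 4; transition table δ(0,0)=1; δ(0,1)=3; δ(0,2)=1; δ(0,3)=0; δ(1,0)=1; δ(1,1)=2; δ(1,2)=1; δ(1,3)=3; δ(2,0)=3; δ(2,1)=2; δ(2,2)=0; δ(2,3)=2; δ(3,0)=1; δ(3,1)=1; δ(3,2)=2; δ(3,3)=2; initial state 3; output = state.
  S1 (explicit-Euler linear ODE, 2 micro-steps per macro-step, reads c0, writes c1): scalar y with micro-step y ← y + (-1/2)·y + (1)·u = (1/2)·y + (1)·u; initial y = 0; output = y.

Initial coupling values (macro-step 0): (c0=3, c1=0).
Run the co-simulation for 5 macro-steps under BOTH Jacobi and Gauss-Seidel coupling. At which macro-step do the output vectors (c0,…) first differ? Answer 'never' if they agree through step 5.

first divergence at macro-step: 1

[Jacobi] macro 1: S0 reads c1=0 → after 3×micro: 1; S1 reads c0=3 → after 2×micro: 9/2 ⇒ (c0=1, c1=9/2)
[Jacobi] macro 2: S0 reads c1=9/2 → after 3×micro: 1; S1 reads c0=1 → after 2×micro: 21/8 ⇒ (c0=1, c1=21/8)
[Jacobi] macro 3: S0 reads c1=21/8 → after 3×micro: 1; S1 reads c0=1 → after 2×micro: 69/32 ⇒ (c0=1, c1=69/32)
[Jacobi] macro 4: S0 reads c1=69/32 → after 3×micro: 1; S1 reads c0=1 → after 2×micro: 261/128 ⇒ (c0=1, c1=261/128)
[Jacobi] macro 5: S0 reads c1=261/128 → after 3×micro: 1; S1 reads c0=1 → after 2×micro: 1029/512 ⇒ (c0=1, c1=1029/512)
[Gauss-Seidel] macro 1: S0 reads c1=0 → after 3×micro: 1; S1 reads c0=1 → after 2×micro: 3/2 ⇒ (c0=1, c1=3/2)
[Gauss-Seidel] macro 2: S0 reads c1=3/2 → after 3×micro: 2; S1 reads c0=2 → after 2×micro: 27/8 ⇒ (c0=2, c1=27/8)
[Gauss-Seidel] macro 3: S0 reads c1=27/8 → after 3×micro: 2; S1 reads c0=2 → after 2×micro: 123/32 ⇒ (c0=2, c1=123/32)
[Gauss-Seidel] macro 4: S0 reads c1=123/32 → after 3×micro: 2; S1 reads c0=2 → after 2×micro: 507/128 ⇒ (c0=2, c1=507/128)
[Gauss-Seidel] macro 5: S0 reads c1=507/128 → after 3×micro: 2; S1 reads c0=2 → after 2×micro: 2043/512 ⇒ (c0=2, c1=2043/512)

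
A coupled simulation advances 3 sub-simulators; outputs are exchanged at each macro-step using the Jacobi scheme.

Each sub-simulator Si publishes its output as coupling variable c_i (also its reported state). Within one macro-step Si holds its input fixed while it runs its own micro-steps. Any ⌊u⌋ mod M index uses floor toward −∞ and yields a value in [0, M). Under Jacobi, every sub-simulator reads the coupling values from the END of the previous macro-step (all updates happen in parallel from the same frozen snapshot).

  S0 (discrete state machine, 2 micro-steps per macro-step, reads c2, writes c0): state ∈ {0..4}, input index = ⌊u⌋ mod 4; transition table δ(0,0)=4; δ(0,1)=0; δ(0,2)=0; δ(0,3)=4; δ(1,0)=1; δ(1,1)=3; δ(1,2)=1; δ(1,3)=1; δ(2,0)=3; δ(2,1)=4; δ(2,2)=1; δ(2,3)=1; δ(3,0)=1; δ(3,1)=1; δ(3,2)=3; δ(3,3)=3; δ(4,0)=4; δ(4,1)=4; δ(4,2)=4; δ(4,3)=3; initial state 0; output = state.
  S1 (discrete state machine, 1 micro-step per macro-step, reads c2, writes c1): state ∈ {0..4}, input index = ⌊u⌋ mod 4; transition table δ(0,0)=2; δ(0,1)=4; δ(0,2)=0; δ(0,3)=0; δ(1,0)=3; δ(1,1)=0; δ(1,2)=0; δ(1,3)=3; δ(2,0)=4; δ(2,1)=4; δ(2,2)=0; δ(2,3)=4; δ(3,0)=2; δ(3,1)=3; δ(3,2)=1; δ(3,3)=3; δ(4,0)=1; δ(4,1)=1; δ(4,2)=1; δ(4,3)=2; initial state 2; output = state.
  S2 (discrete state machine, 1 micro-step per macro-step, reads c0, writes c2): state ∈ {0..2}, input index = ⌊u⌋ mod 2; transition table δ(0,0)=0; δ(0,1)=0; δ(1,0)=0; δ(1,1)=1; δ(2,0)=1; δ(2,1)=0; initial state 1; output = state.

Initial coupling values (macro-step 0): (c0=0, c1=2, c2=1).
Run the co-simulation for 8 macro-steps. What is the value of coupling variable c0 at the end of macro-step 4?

macro 1: S0 reads c2=1 → after 2×micro: 0; S1 reads c2=1 → after 1×micro: 4; S2 reads c0=0 → after 1×micro: 0 ⇒ (c0=0, c1=4, c2=0)
macro 2: S0 reads c2=0 → after 2×micro: 4; S1 reads c2=0 → after 1×micro: 1; S2 reads c0=0 → after 1×micro: 0 ⇒ (c0=4, c1=1, c2=0)
macro 3: S0 reads c2=0 → after 2×micro: 4; S1 reads c2=0 → after 1×micro: 3; S2 reads c0=4 → after 1×micro: 0 ⇒ (c0=4, c1=3, c2=0)
macro 4: S0 reads c2=0 → after 2×micro: 4; S1 reads c2=0 → after 1×micro: 2; S2 reads c0=4 → after 1×micro: 0 ⇒ (c0=4, c1=2, c2=0)
macro 5: S0 reads c2=0 → after 2×micro: 4; S1 reads c2=0 → after 1×micro: 4; S2 reads c0=4 → after 1×micro: 0 ⇒ (c0=4, c1=4, c2=0)
macro 6: S0 reads c2=0 → after 2×micro: 4; S1 reads c2=0 → after 1×micro: 1; S2 reads c0=4 → after 1×micro: 0 ⇒ (c0=4, c1=1, c2=0)
macro 7: S0 reads c2=0 → after 2×micro: 4; S1 reads c2=0 → after 1×micro: 3; S2 reads c0=4 → after 1×micro: 0 ⇒ (c0=4, c1=3, c2=0)
macro 8: S0 reads c2=0 → after 2×micro: 4; S1 reads c2=0 → after 1×micro: 2; S2 reads c0=4 → after 1×micro: 0 ⇒ (c0=4, c1=2, c2=0)

c0 at macro-step 4 = 4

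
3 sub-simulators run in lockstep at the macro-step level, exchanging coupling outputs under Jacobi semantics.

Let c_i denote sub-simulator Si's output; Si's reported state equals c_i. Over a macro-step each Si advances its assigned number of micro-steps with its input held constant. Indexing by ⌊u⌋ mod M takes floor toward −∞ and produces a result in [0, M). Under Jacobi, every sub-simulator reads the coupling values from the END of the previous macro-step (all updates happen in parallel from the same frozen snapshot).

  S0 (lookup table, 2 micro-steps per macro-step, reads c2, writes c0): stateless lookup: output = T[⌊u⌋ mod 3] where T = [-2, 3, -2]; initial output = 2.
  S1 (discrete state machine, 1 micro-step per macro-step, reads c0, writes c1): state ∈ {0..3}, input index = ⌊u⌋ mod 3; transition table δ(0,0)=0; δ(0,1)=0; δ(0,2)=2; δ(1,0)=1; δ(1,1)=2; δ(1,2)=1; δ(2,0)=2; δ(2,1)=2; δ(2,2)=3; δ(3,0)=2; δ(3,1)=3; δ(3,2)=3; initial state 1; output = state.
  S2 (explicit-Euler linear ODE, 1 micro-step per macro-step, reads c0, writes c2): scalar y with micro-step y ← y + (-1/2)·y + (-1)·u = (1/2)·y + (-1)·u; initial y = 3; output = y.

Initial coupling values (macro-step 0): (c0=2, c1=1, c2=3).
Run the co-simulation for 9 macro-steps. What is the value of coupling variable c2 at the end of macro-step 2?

macro 1: S0 reads c2=3 → after 2×micro: -2; S1 reads c0=2 → after 1×micro: 1; S2 reads c0=2 → after 1×micro: -1/2 ⇒ (c0=-2, c1=1, c2=-1/2)
macro 2: S0 reads c2=-1/2 → after 2×micro: -2; S1 reads c0=-2 → after 1×micro: 2; S2 reads c0=-2 → after 1×micro: 7/4 ⇒ (c0=-2, c1=2, c2=7/4)
macro 3: S0 reads c2=7/4 → after 2×micro: 3; S1 reads c0=-2 → after 1×micro: 2; S2 reads c0=-2 → after 1×micro: 23/8 ⇒ (c0=3, c1=2, c2=23/8)
macro 4: S0 reads c2=23/8 → after 2×micro: -2; S1 reads c0=3 → after 1×micro: 2; S2 reads c0=3 → after 1×micro: -25/16 ⇒ (c0=-2, c1=2, c2=-25/16)
macro 5: S0 reads c2=-25/16 → after 2×micro: 3; S1 reads c0=-2 → after 1×micro: 2; S2 reads c0=-2 → after 1×micro: 39/32 ⇒ (c0=3, c1=2, c2=39/32)
macro 6: S0 reads c2=39/32 → after 2×micro: 3; S1 reads c0=3 → after 1×micro: 2; S2 reads c0=3 → after 1×micro: -153/64 ⇒ (c0=3, c1=2, c2=-153/64)
macro 7: S0 reads c2=-153/64 → after 2×micro: -2; S1 reads c0=3 → after 1×micro: 2; S2 reads c0=3 → after 1×micro: -537/128 ⇒ (c0=-2, c1=2, c2=-537/128)
macro 8: S0 reads c2=-537/128 → after 2×micro: 3; S1 reads c0=-2 → after 1×micro: 2; S2 reads c0=-2 → after 1×micro: -25/256 ⇒ (c0=3, c1=2, c2=-25/256)
macro 9: S0 reads c2=-25/256 → after 2×micro: -2; S1 reads c0=3 → after 1×micro: 2; S2 reads c0=3 → after 1×micro: -1561/512 ⇒ (c0=-2, c1=2, c2=-1561/512)

c2 at macro-step 2 = 7/4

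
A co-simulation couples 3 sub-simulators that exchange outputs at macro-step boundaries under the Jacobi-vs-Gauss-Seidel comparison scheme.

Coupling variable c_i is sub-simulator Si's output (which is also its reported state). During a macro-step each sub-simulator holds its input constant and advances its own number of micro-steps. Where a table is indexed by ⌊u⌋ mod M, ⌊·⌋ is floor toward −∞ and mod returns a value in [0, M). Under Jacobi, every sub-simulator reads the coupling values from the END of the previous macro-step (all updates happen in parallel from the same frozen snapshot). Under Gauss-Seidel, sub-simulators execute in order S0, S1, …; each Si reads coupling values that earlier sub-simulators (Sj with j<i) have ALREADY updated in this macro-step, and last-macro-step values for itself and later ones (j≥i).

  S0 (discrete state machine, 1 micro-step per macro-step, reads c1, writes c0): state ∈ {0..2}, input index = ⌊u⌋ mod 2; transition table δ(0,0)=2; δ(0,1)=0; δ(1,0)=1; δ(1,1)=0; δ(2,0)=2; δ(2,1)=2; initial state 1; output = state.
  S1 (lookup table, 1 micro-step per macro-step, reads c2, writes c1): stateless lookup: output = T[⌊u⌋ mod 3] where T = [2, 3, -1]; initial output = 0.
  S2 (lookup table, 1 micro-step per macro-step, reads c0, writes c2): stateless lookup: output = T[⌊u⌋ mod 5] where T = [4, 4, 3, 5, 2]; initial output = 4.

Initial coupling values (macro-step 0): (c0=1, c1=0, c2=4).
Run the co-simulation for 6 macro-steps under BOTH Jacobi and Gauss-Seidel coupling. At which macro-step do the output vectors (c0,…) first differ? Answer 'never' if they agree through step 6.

first divergence at macro-step: never

[Jacobi] macro 1: S0 reads c1=0 → after 1×micro: 1; S1 reads c2=4 → after 1×micro: 3; S2 reads c0=1 → after 1×micro: 4 ⇒ (c0=1, c1=3, c2=4)
[Jacobi] macro 2: S0 reads c1=3 → after 1×micro: 0; S1 reads c2=4 → after 1×micro: 3; S2 reads c0=1 → after 1×micro: 4 ⇒ (c0=0, c1=3, c2=4)
[Jacobi] macro 3: S0 reads c1=3 → after 1×micro: 0; S1 reads c2=4 → after 1×micro: 3; S2 reads c0=0 → after 1×micro: 4 ⇒ (c0=0, c1=3, c2=4)
[Jacobi] macro 4: S0 reads c1=3 → after 1×micro: 0; S1 reads c2=4 → after 1×micro: 3; S2 reads c0=0 → after 1×micro: 4 ⇒ (c0=0, c1=3, c2=4)
[Jacobi] macro 5: S0 reads c1=3 → after 1×micro: 0; S1 reads c2=4 → after 1×micro: 3; S2 reads c0=0 → after 1×micro: 4 ⇒ (c0=0, c1=3, c2=4)
[Jacobi] macro 6: S0 reads c1=3 → after 1×micro: 0; S1 reads c2=4 → after 1×micro: 3; S2 reads c0=0 → after 1×micro: 4 ⇒ (c0=0, c1=3, c2=4)
[Gauss-Seidel] macro 1: S0 reads c1=0 → after 1×micro: 1; S1 reads c2=4 → after 1×micro: 3; S2 reads c0=1 → after 1×micro: 4 ⇒ (c0=1, c1=3, c2=4)
[Gauss-Seidel] macro 2: S0 reads c1=3 → after 1×micro: 0; S1 reads c2=4 → after 1×micro: 3; S2 reads c0=0 → after 1×micro: 4 ⇒ (c0=0, c1=3, c2=4)
[Gauss-Seidel] macro 3: S0 reads c1=3 → after 1×micro: 0; S1 reads c2=4 → after 1×micro: 3; S2 reads c0=0 → after 1×micro: 4 ⇒ (c0=0, c1=3, c2=4)
[Gauss-Seidel] macro 4: S0 reads c1=3 → after 1×micro: 0; S1 reads c2=4 → after 1×micro: 3; S2 reads c0=0 → after 1×micro: 4 ⇒ (c0=0, c1=3, c2=4)
[Gauss-Seidel] macro 5: S0 reads c1=3 → after 1×micro: 0; S1 reads c2=4 → after 1×micro: 3; S2 reads c0=0 → after 1×micro: 4 ⇒ (c0=0, c1=3, c2=4)
[Gauss-Seidel] macro 6: S0 reads c1=3 → after 1×micro: 0; S1 reads c2=4 → after 1×micro: 3; S2 reads c0=0 → after 1×micro: 4 ⇒ (c0=0, c1=3, c2=4)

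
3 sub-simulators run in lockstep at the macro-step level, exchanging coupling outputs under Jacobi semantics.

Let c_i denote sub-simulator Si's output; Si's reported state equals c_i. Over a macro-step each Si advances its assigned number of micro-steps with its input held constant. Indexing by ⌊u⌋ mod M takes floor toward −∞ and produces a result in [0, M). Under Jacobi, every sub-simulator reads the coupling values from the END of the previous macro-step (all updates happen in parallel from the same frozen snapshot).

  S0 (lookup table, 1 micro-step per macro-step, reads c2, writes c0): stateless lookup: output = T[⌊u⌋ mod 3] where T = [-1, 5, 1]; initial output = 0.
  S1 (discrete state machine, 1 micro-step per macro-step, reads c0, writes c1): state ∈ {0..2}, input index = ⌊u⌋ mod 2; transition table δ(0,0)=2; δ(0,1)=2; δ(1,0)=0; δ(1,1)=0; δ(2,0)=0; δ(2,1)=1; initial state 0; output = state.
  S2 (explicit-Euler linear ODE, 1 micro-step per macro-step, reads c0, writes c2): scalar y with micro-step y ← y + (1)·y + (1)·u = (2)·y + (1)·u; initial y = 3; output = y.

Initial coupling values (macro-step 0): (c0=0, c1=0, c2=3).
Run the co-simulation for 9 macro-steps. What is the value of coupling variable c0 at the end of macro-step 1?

macro 1: S0 reads c2=3 → after 1×micro: -1; S1 reads c0=0 → after 1×micro: 2; S2 reads c0=0 → after 1×micro: 6 ⇒ (c0=-1, c1=2, c2=6)
macro 2: S0 reads c2=6 → after 1×micro: -1; S1 reads c0=-1 → after 1×micro: 1; S2 reads c0=-1 → after 1×micro: 11 ⇒ (c0=-1, c1=1, c2=11)
macro 3: S0 reads c2=11 → after 1×micro: 1; S1 reads c0=-1 → after 1×micro: 0; S2 reads c0=-1 → after 1×micro: 21 ⇒ (c0=1, c1=0, c2=21)
macro 4: S0 reads c2=21 → after 1×micro: -1; S1 reads c0=1 → after 1×micro: 2; S2 reads c0=1 → after 1×micro: 43 ⇒ (c0=-1, c1=2, c2=43)
macro 5: S0 reads c2=43 → after 1×micro: 5; S1 reads c0=-1 → after 1×micro: 1; S2 reads c0=-1 → after 1×micro: 85 ⇒ (c0=5, c1=1, c2=85)
macro 6: S0 reads c2=85 → after 1×micro: 5; S1 reads c0=5 → after 1×micro: 0; S2 reads c0=5 → after 1×micro: 175 ⇒ (c0=5, c1=0, c2=175)
macro 7: S0 reads c2=175 → after 1×micro: 5; S1 reads c0=5 → after 1×micro: 2; S2 reads c0=5 → after 1×micro: 355 ⇒ (c0=5, c1=2, c2=355)
macro 8: S0 reads c2=355 → after 1×micro: 5; S1 reads c0=5 → after 1×micro: 1; S2 reads c0=5 → after 1×micro: 715 ⇒ (c0=5, c1=1, c2=715)
macro 9: S0 reads c2=715 → after 1×micro: 5; S1 reads c0=5 → after 1×micro: 0; S2 reads c0=5 → after 1×micro: 1435 ⇒ (c0=5, c1=0, c2=1435)

c0 at macro-step 1 = -1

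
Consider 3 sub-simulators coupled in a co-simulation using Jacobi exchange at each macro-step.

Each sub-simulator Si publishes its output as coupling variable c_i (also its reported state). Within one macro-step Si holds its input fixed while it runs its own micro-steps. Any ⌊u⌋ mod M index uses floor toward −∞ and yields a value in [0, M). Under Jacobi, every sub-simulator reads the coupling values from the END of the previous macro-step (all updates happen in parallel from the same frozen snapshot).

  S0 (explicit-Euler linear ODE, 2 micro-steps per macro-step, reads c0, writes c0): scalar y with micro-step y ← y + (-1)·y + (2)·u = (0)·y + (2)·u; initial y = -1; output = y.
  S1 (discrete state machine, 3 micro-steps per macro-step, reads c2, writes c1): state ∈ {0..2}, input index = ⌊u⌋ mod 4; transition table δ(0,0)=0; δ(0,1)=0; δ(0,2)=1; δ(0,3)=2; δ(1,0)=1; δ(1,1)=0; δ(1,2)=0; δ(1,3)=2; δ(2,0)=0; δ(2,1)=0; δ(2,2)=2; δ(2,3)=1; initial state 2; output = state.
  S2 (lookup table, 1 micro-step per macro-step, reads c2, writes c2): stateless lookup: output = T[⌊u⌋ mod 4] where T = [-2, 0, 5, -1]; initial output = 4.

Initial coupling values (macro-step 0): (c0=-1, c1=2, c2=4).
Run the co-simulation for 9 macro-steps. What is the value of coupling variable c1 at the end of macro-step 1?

macro 1: S0 reads c0=-1 → after 2×micro: -2; S1 reads c2=4 → after 3×micro: 0; S2 reads c2=4 → after 1×micro: -2 ⇒ (c0=-2, c1=0, c2=-2)
macro 2: S0 reads c0=-2 → after 2×micro: -4; S1 reads c2=-2 → after 3×micro: 1; S2 reads c2=-2 → after 1×micro: 5 ⇒ (c0=-4, c1=1, c2=5)
macro 3: S0 reads c0=-4 → after 2×micro: -8; S1 reads c2=5 → after 3×micro: 0; S2 reads c2=5 → after 1×micro: 0 ⇒ (c0=-8, c1=0, c2=0)
macro 4: S0 reads c0=-8 → after 2×micro: -16; S1 reads c2=0 → after 3×micro: 0; S2 reads c2=0 → after 1×micro: -2 ⇒ (c0=-16, c1=0, c2=-2)
macro 5: S0 reads c0=-16 → after 2×micro: -32; S1 reads c2=-2 → after 3×micro: 1; S2 reads c2=-2 → after 1×micro: 5 ⇒ (c0=-32, c1=1, c2=5)
macro 6: S0 reads c0=-32 → after 2×micro: -64; S1 reads c2=5 → after 3×micro: 0; S2 reads c2=5 → after 1×micro: 0 ⇒ (c0=-64, c1=0, c2=0)
macro 7: S0 reads c0=-64 → after 2×micro: -128; S1 reads c2=0 → after 3×micro: 0; S2 reads c2=0 → after 1×micro: -2 ⇒ (c0=-128, c1=0, c2=-2)
macro 8: S0 reads c0=-128 → after 2×micro: -256; S1 reads c2=-2 → after 3×micro: 1; S2 reads c2=-2 → after 1×micro: 5 ⇒ (c0=-256, c1=1, c2=5)
macro 9: S0 reads c0=-256 → after 2×micro: -512; S1 reads c2=5 → after 3×micro: 0; S2 reads c2=5 → after 1×micro: 0 ⇒ (c0=-512, c1=0, c2=0)

c1 at macro-step 1 = 0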